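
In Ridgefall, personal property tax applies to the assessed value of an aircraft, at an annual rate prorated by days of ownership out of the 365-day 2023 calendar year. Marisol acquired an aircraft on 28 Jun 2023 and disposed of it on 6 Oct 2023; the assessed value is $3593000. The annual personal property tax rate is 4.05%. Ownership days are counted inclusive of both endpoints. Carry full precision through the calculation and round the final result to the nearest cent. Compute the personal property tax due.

$40266.21

Days held (28 Jun – 6 Oct 2023): 101 out of 365
Tax = $3593000 × 4.05% × 101/365 = $40266.2096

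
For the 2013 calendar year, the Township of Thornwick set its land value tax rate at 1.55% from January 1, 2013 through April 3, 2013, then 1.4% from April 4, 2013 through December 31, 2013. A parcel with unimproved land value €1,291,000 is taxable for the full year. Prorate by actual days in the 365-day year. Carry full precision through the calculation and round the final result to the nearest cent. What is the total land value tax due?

€18,567.41

January 1 – April 3, 2013: 93 days at 1.55% → €1,291,000 × 1.55% × 93/365 = €5,098.5658
April 4 – December 31, 2013: 272 days at 1.4% → €1,291,000 × 1.4% × 272/365 = €13,468.8438
Total = €18,567.4096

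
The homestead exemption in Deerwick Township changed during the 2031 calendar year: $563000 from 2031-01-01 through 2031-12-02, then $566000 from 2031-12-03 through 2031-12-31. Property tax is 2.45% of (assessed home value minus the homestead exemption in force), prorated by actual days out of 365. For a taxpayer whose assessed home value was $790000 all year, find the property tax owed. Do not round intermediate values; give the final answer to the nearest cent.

2031-01-01 to 2031-12-02: 336 days, exemption $563000 → ($790000 − $563000) × 2.45% × 336/365 = $5119.6274
2031-12-03 to 2031-12-31: 29 days, exemption $566000 → ($790000 − $566000) × 2.45% × 29/365 = $436.0329
Total = $5555.6603

$5555.66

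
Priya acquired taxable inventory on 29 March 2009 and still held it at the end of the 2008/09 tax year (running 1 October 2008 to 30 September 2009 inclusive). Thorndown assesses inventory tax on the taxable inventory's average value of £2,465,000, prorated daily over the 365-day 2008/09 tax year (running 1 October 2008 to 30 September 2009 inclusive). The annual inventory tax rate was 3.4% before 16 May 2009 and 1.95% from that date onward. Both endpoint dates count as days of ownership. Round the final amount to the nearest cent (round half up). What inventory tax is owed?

29 March – 15 May 2009: 48 days at 3.4% → £2,465,000 × 3.4% × 48/365 = £11,021.5890
16 May – 30 September 2009: 138 days at 1.95% → £2,465,000 × 1.95% × 138/365 = £18,173.4658
Total = £29,195.0548

£29,195.05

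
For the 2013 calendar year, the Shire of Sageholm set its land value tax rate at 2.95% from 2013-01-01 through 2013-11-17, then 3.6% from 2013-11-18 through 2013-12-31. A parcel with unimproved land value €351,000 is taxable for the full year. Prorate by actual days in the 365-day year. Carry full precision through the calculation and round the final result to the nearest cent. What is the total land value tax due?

€10,629.53

2013-01-01 to 2013-11-17: 321 days at 2.95% → €351,000 × 2.95% × 321/365 = €9,106.2863
2013-11-18 to 2013-12-31: 44 days at 3.6% → €351,000 × 3.6% × 44/365 = €1,523.2438
Total = €10,629.5301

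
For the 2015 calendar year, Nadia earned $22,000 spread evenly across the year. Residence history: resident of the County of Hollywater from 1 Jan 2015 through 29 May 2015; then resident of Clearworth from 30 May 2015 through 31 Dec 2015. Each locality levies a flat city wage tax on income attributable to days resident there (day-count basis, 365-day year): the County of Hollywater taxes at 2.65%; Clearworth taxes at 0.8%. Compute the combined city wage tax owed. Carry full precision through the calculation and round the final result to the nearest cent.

The County of Hollywater, 1 Jan – 29 May 2015: 149 days → $22,000 × 2.65% × 149/365 = $237.9918
Clearworth, 30 May – 31 Dec 2015: 216 days → $22,000 × 0.8% × 216/365 = $104.1534
Total = $342.1452

$342.15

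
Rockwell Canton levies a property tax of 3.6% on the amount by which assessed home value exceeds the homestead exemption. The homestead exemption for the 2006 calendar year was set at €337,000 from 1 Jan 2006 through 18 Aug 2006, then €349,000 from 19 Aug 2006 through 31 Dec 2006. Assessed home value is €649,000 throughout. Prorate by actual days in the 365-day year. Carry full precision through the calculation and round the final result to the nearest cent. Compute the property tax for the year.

€11,072.22

1 Jan – 18 Aug 2006: 230 days, exemption €337,000 → (€649,000 − €337,000) × 3.6% × 230/365 = €7,077.6986
19 Aug – 31 Dec 2006: 135 days, exemption €349,000 → (€649,000 − €349,000) × 3.6% × 135/365 = €3,994.5205
Total = €11,072.2192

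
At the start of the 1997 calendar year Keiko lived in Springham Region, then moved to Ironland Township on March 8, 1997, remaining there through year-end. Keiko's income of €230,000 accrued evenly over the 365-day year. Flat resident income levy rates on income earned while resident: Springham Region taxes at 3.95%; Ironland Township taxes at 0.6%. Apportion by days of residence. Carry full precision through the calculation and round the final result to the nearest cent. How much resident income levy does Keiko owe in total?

Springham Region, January 1 – March 7, 1997: 66 days → €230,000 × 3.95% × 66/365 = €1,642.7671
Ironland Township, March 8 – December 31, 1997: 299 days → €230,000 × 0.6% × 299/365 = €1,130.4658
Total = €2,773.2329

€2,773.23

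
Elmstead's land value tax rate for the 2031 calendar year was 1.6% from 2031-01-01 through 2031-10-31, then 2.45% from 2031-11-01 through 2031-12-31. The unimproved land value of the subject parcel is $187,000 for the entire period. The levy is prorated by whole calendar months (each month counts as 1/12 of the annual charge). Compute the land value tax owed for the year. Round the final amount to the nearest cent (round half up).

$3,256.92

2031-01-01 to 2031-10-31: 10 months at 1.6% → $187,000 × 1.6% × 10/12 = $2,493.3333
2031-11-01 to 2031-12-31: 2 months at 2.45% → $187,000 × 2.45% × 2/12 = $763.5833
Total = $3,256.9167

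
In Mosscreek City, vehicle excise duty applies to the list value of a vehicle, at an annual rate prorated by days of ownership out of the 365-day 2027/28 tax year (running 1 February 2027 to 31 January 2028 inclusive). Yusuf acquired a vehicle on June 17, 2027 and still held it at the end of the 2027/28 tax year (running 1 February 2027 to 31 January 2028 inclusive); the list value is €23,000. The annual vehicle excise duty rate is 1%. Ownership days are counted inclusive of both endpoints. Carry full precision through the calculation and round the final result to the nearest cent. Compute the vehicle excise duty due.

Days held (June 17, 2027 – January 31, 2028): 229 out of 365
Tax = €23,000 × 1% × 229/365 = €144.3014

€144.30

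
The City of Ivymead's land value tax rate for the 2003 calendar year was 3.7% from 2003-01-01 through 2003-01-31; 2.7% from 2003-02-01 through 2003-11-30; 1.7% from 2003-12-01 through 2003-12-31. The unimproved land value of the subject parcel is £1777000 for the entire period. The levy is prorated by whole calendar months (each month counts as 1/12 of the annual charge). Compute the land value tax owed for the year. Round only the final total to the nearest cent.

2003-01-01 to 2003-01-31: 1 month at 3.7% → £1777000 × 3.7% × 1/12 = £5479.0833
2003-02-01 to 2003-11-30: 10 months at 2.7% → £1777000 × 2.7% × 10/12 = £39982.5000
2003-12-01 to 2003-12-31: 1 month at 1.7% → £1777000 × 1.7% × 1/12 = £2517.4167
Total = £47979.0000

£47979.00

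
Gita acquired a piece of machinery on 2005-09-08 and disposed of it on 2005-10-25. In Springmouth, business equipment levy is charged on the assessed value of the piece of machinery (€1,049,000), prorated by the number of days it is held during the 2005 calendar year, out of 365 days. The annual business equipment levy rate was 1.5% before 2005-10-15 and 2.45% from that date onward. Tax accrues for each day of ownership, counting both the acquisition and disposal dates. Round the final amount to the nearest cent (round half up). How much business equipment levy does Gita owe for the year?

2005-09-08 to 2005-10-14: 37 days at 1.5% → €1,049,000 × 1.5% × 37/365 = €1,595.0548
2005-10-15 to 2005-10-25: 11 days at 2.45% → €1,049,000 × 2.45% × 11/365 = €774.5356
Total = €2,369.5904

€2,369.59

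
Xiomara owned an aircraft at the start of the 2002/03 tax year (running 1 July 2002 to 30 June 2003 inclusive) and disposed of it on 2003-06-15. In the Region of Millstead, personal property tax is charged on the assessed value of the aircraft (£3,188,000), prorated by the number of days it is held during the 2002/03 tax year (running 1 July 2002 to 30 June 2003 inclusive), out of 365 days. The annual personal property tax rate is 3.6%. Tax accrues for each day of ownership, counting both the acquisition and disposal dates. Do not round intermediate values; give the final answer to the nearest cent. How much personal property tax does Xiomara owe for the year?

Days held (2002-07-01 to 2003-06-15): 350 out of 365
Tax = £3,188,000 × 3.6% × 350/365 = £110,051.5068

£110,051.51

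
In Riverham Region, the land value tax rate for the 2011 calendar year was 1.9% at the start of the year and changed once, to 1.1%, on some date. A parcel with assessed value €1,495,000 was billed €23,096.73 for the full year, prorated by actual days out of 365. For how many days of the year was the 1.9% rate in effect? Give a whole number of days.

203 days

Let d = days at the first rate; then 365 − d days at the second rate.
€1,495,000 × [1.9%·d + 1.1%·(365−d)] / 365 = €23,096.73
Solving gives d = 203, so the new rate took effect on 23 July 2011.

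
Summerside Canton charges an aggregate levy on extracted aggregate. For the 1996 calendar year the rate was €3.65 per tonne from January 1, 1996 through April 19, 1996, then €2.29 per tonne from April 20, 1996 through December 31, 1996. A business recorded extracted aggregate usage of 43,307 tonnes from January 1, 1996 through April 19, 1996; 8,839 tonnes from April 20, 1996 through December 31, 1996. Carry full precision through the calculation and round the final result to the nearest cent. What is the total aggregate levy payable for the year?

€178,311.86

January 1 – April 19, 1996: 43,307 tonnes at €3.65/tonne → €158,070.55
April 20 – December 31, 1996: 8,839 tonnes at €2.29/tonne → €20,241.31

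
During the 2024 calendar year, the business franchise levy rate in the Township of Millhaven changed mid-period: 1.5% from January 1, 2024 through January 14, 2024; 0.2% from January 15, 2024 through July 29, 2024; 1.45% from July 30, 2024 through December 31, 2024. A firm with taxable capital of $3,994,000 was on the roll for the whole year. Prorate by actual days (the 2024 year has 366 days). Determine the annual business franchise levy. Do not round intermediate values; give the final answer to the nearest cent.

$31,117.19

January 1 – January 14, 2024: 14 days at 1.5% → $3,994,000 × 1.5% × 14/366 = $2,291.6393
January 15 – July 29, 2024: 197 days at 0.2% → $3,994,000 × 0.2% × 197/366 = $4,299.5519
July 30 – December 31, 2024: 155 days at 1.45% → $3,994,000 × 1.45% × 155/366 = $24,525.9973
Total = $31,117.1885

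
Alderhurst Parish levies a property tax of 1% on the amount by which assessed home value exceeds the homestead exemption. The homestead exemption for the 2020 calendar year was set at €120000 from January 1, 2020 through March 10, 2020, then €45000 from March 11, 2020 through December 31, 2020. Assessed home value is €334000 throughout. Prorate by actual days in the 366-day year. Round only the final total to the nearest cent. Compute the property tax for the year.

€2746.56

January 1 – March 10, 2020: 70 days, exemption €120000 → (€334000 − €120000) × 1% × 70/366 = €409.2896
March 11 – December 31, 2020: 296 days, exemption €45000 → (€334000 − €45000) × 1% × 296/366 = €2337.2678
Total = €2746.5574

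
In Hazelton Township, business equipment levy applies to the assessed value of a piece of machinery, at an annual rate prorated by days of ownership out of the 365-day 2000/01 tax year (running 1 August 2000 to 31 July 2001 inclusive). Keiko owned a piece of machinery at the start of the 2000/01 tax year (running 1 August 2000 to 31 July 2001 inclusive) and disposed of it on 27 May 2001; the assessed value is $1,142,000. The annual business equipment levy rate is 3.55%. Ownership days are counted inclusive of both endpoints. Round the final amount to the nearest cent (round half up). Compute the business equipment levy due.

$33,321.37

Days held (1 Aug 2000 – 27 May 2001): 300 out of 365
Tax = $1,142,000 × 3.55% × 300/365 = $33,321.3699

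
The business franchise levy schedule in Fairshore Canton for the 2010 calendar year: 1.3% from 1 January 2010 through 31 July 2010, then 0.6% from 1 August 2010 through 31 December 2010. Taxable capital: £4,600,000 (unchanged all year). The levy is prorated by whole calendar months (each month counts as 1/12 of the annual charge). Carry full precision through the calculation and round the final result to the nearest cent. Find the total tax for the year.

1 January – 31 July 2010: 7 months at 1.3% → £4,600,000 × 1.3% × 7/12 = £34,883.3333
1 August – 31 December 2010: 5 months at 0.6% → £4,600,000 × 0.6% × 5/12 = £11,500.0000
Total = £46,383.3333

£46,383.33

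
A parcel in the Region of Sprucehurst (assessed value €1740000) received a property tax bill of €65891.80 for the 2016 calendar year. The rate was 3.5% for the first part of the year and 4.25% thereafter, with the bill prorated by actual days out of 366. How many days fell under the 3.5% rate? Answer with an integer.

226 days

Let d = days at the first rate; then 366 − d days at the second rate.
€1740000 × [3.5%·d + 4.25%·(366−d)] / 366 = €65891.80
Solving gives d = 226, so the new rate took effect on August 14, 2016.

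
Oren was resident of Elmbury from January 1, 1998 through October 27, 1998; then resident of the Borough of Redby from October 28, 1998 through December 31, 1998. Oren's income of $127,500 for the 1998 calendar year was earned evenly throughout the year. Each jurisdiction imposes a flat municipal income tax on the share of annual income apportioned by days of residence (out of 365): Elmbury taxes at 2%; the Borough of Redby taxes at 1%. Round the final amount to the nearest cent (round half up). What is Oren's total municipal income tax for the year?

$2,322.95

Elmbury, January 1 – October 27, 1998: 300 days → $127,500 × 2% × 300/365 = $2,095.8904
The Borough of Redby, October 28 – December 31, 1998: 65 days → $127,500 × 1% × 65/365 = $227.0548
Total = $2,322.9452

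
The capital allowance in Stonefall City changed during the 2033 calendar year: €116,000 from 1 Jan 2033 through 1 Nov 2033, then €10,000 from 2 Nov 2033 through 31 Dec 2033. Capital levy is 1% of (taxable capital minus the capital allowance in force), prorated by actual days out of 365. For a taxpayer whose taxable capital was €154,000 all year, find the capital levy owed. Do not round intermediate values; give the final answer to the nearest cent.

€554.25

1 Jan – 1 Nov 2033: 305 days, exemption €116,000 → (€154,000 − €116,000) × 1% × 305/365 = €317.5342
2 Nov – 31 Dec 2033: 60 days, exemption €10,000 → (€154,000 − €10,000) × 1% × 60/365 = €236.7123
Total = €554.2466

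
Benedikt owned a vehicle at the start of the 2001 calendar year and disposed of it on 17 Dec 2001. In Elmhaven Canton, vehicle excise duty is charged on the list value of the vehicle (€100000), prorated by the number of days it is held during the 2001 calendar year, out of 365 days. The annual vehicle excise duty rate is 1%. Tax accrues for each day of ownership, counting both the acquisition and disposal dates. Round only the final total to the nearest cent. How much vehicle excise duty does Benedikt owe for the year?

€961.64

Days held (1 Jan – 17 Dec 2001): 351 out of 365
Tax = €100000 × 1% × 351/365 = €961.6438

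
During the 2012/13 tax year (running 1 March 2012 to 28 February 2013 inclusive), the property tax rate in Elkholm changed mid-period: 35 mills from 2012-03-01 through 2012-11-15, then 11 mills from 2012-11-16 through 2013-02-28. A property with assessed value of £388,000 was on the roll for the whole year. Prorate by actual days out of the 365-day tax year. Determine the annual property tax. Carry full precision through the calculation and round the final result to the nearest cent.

2012-03-01 to 2012-11-15: 260 days at 35 mills → £388,000 × 3.5% × 260/365 = £9,673.4247
2012-11-16 to 2013-02-28: 105 days at 11 mills → £388,000 × 1.1% × 105/365 = £1,227.7808
Total = £10,901.2055

£10,901.21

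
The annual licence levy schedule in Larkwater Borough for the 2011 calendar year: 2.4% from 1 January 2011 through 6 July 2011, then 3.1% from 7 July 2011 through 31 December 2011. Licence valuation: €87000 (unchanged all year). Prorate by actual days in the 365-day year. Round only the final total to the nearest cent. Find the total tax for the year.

€2384.99

1 January – 6 July 2011: 187 days at 2.4% → €87000 × 2.4% × 187/365 = €1069.7425
7 July – 31 December 2011: 178 days at 3.1% → €87000 × 3.1% × 178/365 = €1315.2493
Total = €2384.9918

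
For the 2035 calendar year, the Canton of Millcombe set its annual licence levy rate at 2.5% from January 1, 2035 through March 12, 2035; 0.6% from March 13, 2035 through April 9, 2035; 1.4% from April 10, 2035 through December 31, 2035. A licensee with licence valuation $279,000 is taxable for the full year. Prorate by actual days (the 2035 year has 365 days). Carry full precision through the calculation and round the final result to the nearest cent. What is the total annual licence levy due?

$4,331.76

January 1 – March 12, 2035: 71 days at 2.5% → $279,000 × 2.5% × 71/365 = $1,356.7808
March 13 – April 9, 2035: 28 days at 0.6% → $279,000 × 0.6% × 28/365 = $128.4164
April 10 – December 31, 2035: 266 days at 1.4% → $279,000 × 1.4% × 266/365 = $2,846.5644
Total = $4,331.7616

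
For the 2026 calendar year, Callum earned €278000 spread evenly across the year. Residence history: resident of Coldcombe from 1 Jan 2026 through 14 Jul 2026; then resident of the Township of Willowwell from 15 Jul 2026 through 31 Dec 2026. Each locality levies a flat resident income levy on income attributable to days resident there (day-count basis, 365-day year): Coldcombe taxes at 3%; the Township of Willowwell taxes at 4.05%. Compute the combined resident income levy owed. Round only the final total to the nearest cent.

€9699.53

Coldcombe, 1 Jan – 14 Jul 2026: 195 days → €278000 × 3% × 195/365 = €4455.6164
The Township of Willowwell, 15 Jul – 31 Dec 2026: 170 days → €278000 × 4.05% × 170/365 = €5243.9178
Total = €9699.5342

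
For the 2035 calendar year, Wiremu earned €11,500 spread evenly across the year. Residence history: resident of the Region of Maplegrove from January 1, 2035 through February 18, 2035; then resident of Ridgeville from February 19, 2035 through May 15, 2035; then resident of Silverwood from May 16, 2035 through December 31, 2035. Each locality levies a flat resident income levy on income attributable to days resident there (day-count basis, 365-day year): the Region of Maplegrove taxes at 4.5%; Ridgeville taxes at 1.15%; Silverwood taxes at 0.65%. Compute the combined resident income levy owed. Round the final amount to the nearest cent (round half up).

The Region of Maplegrove, January 1 – February 18, 2035: 49 days → €11,500 × 4.5% × 49/365 = €69.4726
Ridgeville, February 19 – May 15, 2035: 86 days → €11,500 × 1.15% × 86/365 = €31.1603
Silverwood, May 16 – December 31, 2035: 230 days → €11,500 × 0.65% × 230/365 = €47.1027
Total = €147.7356

€147.74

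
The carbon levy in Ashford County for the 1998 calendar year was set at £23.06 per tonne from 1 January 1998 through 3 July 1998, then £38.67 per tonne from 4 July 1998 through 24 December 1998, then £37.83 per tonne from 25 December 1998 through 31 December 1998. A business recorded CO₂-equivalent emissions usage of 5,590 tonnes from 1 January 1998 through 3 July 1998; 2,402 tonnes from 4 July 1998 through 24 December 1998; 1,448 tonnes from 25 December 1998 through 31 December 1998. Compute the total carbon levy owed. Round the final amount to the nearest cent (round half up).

£276,568.58

1 January – 3 July 1998: 5,590 tonnes at £23.06/tonne → £128,905.40
4 July – 24 December 1998: 2,402 tonnes at £38.67/tonne → £92,885.34
25 December – 31 December 1998: 1,448 tonnes at £37.83/tonne → £54,777.84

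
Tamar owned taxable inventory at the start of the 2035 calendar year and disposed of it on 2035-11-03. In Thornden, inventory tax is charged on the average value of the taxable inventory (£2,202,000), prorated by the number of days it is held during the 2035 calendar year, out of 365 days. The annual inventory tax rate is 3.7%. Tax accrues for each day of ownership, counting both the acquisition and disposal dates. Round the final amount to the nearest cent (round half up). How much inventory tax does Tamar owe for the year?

Days held (2035-01-01 to 2035-11-03): 307 out of 365
Tax = £2,202,000 × 3.7% × 307/365 = £68,527.4466

£68,527.45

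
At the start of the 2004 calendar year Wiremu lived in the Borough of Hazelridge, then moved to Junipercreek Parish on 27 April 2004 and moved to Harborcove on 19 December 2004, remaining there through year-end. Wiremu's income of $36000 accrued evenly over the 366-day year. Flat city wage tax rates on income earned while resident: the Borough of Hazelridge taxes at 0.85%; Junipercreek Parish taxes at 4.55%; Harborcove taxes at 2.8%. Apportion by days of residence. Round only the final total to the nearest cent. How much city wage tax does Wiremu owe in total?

The Borough of Hazelridge, 1 January – 26 April 2004: 117 days → $36000 × 0.85% × 117/366 = $97.8197
Junipercreek Parish, 27 April – 18 December 2004: 236 days → $36000 × 4.55% × 236/366 = $1056.1967
Harborcove, 19 December – 31 December 2004: 13 days → $36000 × 2.8% × 13/366 = $35.8033
Total = $1189.8197

$1189.82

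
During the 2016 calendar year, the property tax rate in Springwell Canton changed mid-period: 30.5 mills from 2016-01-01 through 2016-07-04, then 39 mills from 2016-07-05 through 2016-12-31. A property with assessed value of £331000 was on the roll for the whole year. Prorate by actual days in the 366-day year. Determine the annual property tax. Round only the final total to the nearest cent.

£11479.19

2016-01-01 to 2016-07-04: 186 days at 30.5 mills → £331000 × 3.05% × 186/366 = £5130.5000
2016-07-05 to 2016-12-31: 180 days at 39 mills → £331000 × 3.9% × 180/366 = £6348.6885
Total = £11479.1885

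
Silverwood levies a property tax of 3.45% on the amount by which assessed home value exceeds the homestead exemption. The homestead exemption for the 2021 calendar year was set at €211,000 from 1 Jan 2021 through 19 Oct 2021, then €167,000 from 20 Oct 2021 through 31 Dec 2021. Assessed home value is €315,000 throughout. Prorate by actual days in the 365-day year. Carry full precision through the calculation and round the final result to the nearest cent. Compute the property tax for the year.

1 Jan – 19 Oct 2021: 292 days, exemption €211,000 → (€315,000 − €211,000) × 3.45% × 292/365 = €2,870.4000
20 Oct – 31 Dec 2021: 73 days, exemption €167,000 → (€315,000 − €167,000) × 3.45% × 73/365 = €1,021.2000
Total = €3,891.6000

€3,891.60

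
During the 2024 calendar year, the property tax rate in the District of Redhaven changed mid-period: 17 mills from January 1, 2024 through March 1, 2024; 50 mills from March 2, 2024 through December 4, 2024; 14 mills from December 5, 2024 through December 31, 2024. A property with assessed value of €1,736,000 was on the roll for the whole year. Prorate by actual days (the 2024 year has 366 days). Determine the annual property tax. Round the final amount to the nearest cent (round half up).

January 1 – March 1, 2024: 61 days at 17 mills → €1,736,000 × 1.7% × 61/366 = €4,918.6667
March 2 – December 4, 2024: 278 days at 50 mills → €1,736,000 × 5% × 278/366 = €65,930.0546
December 5 – December 31, 2024: 27 days at 14 mills → €1,736,000 × 1.4% × 27/366 = €1,792.9180
Total = €72,641.6393

€72,641.64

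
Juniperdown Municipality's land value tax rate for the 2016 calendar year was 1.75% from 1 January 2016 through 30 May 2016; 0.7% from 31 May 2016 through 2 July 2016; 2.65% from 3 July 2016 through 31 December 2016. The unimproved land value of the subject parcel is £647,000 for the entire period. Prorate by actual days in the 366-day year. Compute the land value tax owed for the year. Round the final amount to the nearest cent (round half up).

£13,605.56

1 January – 30 May 2016: 151 days at 1.75% → £647,000 × 1.75% × 151/366 = £4,671.3046
31 May – 2 July 2016: 33 days at 0.7% → £647,000 × 0.7% × 33/366 = £408.3525
3 July – 31 December 2016: 182 days at 2.65% → £647,000 × 2.65% × 182/366 = £8,525.9044
Total = £13,605.5615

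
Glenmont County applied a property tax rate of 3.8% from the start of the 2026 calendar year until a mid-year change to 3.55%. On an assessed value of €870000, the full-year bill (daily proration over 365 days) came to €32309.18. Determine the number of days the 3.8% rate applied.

Let d = days at the first rate; then 365 − d days at the second rate.
€870000 × [3.8%·d + 3.55%·(365−d)] / 365 = €32309.18
Solving gives d = 239, so the new rate took effect on 28 Aug 2026.

239 days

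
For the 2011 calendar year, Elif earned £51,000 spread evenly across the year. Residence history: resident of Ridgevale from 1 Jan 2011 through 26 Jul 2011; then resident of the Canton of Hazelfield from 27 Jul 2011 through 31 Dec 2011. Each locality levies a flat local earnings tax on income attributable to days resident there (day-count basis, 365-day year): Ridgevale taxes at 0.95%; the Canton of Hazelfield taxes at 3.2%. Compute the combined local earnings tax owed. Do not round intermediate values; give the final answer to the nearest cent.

Ridgevale, 1 Jan – 26 Jul 2011: 207 days → £51,000 × 0.95% × 207/365 = £274.7712
The Canton of Hazelfield, 27 Jul – 31 Dec 2011: 158 days → £51,000 × 3.2% × 158/365 = £706.4548
Total = £981.2260

£981.23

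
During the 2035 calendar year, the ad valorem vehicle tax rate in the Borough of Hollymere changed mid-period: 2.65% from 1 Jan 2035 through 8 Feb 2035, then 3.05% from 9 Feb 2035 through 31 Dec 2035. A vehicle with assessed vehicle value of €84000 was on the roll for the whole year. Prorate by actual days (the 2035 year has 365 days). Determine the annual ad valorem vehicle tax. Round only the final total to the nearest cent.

€2526.10

1 Jan – 8 Feb 2035: 39 days at 2.65% → €84000 × 2.65% × 39/365 = €237.8466
9 Feb – 31 Dec 2035: 326 days at 3.05% → €84000 × 3.05% × 326/365 = €2288.2521
Total = €2526.0986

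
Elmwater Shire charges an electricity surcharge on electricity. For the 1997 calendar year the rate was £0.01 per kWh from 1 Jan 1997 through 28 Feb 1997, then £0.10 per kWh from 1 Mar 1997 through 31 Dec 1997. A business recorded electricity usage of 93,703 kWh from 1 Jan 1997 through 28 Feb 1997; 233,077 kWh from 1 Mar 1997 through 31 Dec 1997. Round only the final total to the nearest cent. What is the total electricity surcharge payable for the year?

1 Jan – 28 Feb 1997: 93,703 kWh at £0.01/kWh → £937.03
1 Mar – 31 Dec 1997: 233,077 kWh at £0.10/kWh → £23307.70

£24244.73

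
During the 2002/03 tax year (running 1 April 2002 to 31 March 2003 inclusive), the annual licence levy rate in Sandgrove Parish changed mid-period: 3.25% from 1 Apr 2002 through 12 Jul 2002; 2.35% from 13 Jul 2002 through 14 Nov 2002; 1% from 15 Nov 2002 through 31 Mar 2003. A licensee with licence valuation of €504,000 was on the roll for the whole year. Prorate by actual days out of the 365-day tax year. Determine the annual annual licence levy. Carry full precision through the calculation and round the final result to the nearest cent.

€10,570.19

1 Apr – 12 Jul 2002: 103 days at 3.25% → €504,000 × 3.25% × 103/365 = €4,622.3014
13 Jul – 14 Nov 2002: 125 days at 2.35% → €504,000 × 2.35% × 125/365 = €4,056.1644
15 Nov 2002 – 31 Mar 2003: 137 days at 1% → €504,000 × 1% × 137/365 = €1,891.7260
Total = €10,570.1918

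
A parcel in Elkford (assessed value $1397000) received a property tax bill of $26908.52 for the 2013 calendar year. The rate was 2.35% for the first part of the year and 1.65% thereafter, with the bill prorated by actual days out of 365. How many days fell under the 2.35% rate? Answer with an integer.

Let d = days at the first rate; then 365 − d days at the second rate.
$1397000 × [2.35%·d + 1.65%·(365−d)] / 365 = $26908.52
Solving gives d = 144, so the new rate took effect on 25 May 2013.

144 days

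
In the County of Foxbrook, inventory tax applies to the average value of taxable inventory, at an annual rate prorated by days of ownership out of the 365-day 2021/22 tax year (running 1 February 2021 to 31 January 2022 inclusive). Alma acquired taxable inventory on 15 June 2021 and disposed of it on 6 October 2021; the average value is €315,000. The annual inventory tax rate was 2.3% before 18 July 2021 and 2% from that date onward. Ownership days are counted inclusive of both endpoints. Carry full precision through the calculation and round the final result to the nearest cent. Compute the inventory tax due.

15 June – 17 July 2021: 33 days at 2.3% → €315,000 × 2.3% × 33/365 = €655.0274
18 July – 6 October 2021: 81 days at 2% → €315,000 × 2% × 81/365 = €1,398.0822
Total = €2,053.1096

€2,053.11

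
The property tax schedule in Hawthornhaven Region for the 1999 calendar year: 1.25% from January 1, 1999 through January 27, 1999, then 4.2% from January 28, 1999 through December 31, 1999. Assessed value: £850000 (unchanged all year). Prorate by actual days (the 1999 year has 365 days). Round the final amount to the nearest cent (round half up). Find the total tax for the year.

£33845.14

January 1 – January 27, 1999: 27 days at 1.25% → £850000 × 1.25% × 27/365 = £785.9589
January 28 – December 31, 1999: 338 days at 4.2% → £850000 × 4.2% × 338/365 = £33059.1781
Total = £33845.1370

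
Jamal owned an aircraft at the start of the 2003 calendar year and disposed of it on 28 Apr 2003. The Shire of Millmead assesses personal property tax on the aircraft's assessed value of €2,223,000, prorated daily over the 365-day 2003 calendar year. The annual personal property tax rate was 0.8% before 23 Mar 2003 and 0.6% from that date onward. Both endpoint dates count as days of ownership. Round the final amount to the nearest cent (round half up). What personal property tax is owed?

1 Jan – 22 Mar 2003: 81 days at 0.8% → €2,223,000 × 0.8% × 81/365 = €3,946.5863
23 Mar – 28 Apr 2003: 37 days at 0.6% → €2,223,000 × 0.6% × 37/365 = €1,352.0712
Total = €5,298.6575

€5,298.66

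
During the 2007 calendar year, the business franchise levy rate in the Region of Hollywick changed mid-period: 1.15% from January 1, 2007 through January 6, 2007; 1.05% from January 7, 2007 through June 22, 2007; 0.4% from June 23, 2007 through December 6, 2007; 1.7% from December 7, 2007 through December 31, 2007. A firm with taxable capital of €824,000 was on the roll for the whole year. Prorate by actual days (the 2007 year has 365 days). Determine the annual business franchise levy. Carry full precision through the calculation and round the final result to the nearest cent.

€6,581.84

January 1 – January 6, 2007: 6 days at 1.15% → €824,000 × 1.15% × 6/365 = €155.7699
January 7 – June 22, 2007: 167 days at 1.05% → €824,000 × 1.05% × 167/365 = €3,958.5863
June 23 – December 6, 2007: 167 days at 0.4% → €824,000 × 0.4% × 167/365 = €1,508.0329
December 7 – December 31, 2007: 25 days at 1.7% → €824,000 × 1.7% × 25/365 = €959.4521
Total = €6,581.8411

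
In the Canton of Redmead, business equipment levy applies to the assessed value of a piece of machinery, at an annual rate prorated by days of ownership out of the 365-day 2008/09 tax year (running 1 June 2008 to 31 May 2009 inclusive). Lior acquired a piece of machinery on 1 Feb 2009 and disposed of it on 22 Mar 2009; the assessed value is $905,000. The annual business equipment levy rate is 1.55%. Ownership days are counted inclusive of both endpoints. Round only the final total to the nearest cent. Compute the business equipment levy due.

$1,921.58

Days held (1 Feb – 22 Mar 2009): 50 out of 365
Tax = $905,000 × 1.55% × 50/365 = $1,921.5753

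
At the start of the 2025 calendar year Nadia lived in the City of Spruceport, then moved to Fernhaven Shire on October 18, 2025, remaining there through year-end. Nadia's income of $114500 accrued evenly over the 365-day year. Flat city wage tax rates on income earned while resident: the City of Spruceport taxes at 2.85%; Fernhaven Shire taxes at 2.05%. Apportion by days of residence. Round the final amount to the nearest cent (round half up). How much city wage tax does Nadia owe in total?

The City of Spruceport, January 1 – October 17, 2025: 290 days → $114500 × 2.85% × 290/365 = $2592.7192
Fernhaven Shire, October 18 – December 31, 2025: 75 days → $114500 × 2.05% × 75/365 = $482.3116
Total = $3075.0308

$3075.03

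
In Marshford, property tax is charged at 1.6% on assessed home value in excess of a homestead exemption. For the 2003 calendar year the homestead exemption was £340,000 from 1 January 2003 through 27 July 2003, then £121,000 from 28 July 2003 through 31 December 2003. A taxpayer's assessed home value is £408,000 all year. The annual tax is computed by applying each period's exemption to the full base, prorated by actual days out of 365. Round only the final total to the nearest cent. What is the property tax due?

£2,595.20

1 January – 27 July 2003: 208 days, exemption £340,000 → (£408,000 − £340,000) × 1.6% × 208/365 = £620.0110
28 July – 31 December 2003: 157 days, exemption £121,000 → (£408,000 − £121,000) × 1.6% × 157/365 = £1,975.1890
Total = £2,595.2000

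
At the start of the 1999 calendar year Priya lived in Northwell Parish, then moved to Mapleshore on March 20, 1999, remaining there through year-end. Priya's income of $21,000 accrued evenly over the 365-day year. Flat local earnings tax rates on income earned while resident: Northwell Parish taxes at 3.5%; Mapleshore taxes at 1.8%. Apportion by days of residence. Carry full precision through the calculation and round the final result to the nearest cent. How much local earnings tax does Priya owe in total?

$454.29

Northwell Parish, January 1 – March 19, 1999: 78 days → $21,000 × 3.5% × 78/365 = $157.0685
Mapleshore, March 20 – December 31, 1999: 287 days → $21,000 × 1.8% × 287/365 = $297.2219
Total = $454.2904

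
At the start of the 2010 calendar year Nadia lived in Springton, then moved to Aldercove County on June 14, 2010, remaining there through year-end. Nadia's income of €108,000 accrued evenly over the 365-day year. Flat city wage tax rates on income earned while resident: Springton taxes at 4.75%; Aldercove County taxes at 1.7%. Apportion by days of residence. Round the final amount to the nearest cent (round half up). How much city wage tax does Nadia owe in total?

Springton, January 1 – June 13, 2010: 164 days → €108,000 × 4.75% × 164/365 = €2,304.9863
Aldercove County, June 14 – December 31, 2010: 201 days → €108,000 × 1.7% × 201/365 = €1,011.0575
Total = €3,316.0438

€3,316.04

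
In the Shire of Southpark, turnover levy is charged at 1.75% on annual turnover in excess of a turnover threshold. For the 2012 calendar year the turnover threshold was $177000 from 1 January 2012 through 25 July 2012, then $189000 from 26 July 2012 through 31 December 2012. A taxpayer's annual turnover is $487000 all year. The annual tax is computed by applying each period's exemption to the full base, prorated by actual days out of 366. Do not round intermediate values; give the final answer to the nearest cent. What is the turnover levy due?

1 January – 25 July 2012: 207 days, exemption $177000 → ($487000 − $177000) × 1.75% × 207/366 = $3068.2377
26 July – 31 December 2012: 159 days, exemption $189000 → ($487000 − $189000) × 1.75% × 159/366 = $2265.5328
Total = $5333.7705

$5333.77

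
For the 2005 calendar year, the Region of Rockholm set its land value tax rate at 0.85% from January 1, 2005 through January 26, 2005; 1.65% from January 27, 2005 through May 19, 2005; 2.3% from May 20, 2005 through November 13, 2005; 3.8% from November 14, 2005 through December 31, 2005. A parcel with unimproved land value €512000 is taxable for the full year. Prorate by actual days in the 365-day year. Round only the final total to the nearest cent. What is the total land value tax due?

€11226.83

January 1 – January 26, 2005: 26 days at 0.85% → €512000 × 0.85% × 26/365 = €310.0055
January 27 – May 19, 2005: 113 days at 1.65% → €512000 × 1.65% × 113/365 = €2615.4082
May 20 – November 13, 2005: 178 days at 2.3% → €512000 × 2.3% × 178/365 = €5742.8164
November 14 – December 31, 2005: 48 days at 3.8% → €512000 × 3.8% × 48/365 = €2558.5973
Total = €11226.8274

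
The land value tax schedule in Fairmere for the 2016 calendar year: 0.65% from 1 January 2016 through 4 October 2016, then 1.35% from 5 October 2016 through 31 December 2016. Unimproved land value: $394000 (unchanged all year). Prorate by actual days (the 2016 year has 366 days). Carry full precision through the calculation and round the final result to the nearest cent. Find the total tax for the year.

1 January – 4 October 2016: 278 days at 0.65% → $394000 × 0.65% × 278/366 = $1945.2404
5 October – 31 December 2016: 88 days at 1.35% → $394000 × 1.35% × 88/366 = $1278.8852
Total = $3224.1257

$3224.13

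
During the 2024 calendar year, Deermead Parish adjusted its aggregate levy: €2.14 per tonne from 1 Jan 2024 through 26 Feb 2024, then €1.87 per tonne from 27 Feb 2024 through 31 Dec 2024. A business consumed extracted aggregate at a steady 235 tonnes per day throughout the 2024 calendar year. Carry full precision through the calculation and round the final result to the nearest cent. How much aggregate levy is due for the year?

€164,455.35

1 Jan – 26 Feb 2024: 57 days × 235 tonnes/day = 13,395 tonnes at €2.14/tonne → €28,665.30
27 Feb – 31 Dec 2024: 309 days × 235 tonnes/day = 72,615 tonnes at €1.87/tonne → €135,790.05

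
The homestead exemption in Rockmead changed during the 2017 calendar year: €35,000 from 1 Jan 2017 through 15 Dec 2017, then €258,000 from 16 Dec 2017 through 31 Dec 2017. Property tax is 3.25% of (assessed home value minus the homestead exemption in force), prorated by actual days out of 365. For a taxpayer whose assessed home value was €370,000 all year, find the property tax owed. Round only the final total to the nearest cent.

1 Jan – 15 Dec 2017: 349 days, exemption €35,000 → (€370,000 − €35,000) × 3.25% × 349/365 = €10,410.2397
16 Dec – 31 Dec 2017: 16 days, exemption €258,000 → (€370,000 − €258,000) × 3.25% × 16/365 = €159.5616
Total = €10,569.8014

€10,569.80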